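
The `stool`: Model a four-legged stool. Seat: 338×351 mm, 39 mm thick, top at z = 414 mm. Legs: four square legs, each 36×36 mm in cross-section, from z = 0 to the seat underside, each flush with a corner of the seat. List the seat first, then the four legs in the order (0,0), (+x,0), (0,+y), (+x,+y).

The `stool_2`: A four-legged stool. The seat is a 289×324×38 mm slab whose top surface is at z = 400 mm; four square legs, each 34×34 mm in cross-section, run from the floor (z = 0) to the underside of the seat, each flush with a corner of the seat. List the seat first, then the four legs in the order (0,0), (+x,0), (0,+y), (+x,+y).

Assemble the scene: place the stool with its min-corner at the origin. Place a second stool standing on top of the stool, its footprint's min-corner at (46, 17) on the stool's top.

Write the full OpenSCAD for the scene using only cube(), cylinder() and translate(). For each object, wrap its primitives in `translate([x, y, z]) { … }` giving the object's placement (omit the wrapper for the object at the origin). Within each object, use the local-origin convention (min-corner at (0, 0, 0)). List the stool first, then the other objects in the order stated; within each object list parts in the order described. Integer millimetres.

translate([0, 0, 375]) cube([338, 351, 39]);
cube([36, 36, 375]);
translate([302, 0, 0]) cube([36, 36, 375]);
translate([0, 315, 0]) cube([36, 36, 375]);
translate([302, 315, 0]) cube([36, 36, 375]);
translate([46, 17, 414]) {
  translate([0, 0, 362]) cube([289, 324, 38]);
  cube([34, 34, 362]);
  translate([255, 0, 0]) cube([34, 34, 362]);
  translate([0, 290, 0]) cube([34, 34, 362]);
  translate([255, 290, 0]) cube([34, 34, 362]);
}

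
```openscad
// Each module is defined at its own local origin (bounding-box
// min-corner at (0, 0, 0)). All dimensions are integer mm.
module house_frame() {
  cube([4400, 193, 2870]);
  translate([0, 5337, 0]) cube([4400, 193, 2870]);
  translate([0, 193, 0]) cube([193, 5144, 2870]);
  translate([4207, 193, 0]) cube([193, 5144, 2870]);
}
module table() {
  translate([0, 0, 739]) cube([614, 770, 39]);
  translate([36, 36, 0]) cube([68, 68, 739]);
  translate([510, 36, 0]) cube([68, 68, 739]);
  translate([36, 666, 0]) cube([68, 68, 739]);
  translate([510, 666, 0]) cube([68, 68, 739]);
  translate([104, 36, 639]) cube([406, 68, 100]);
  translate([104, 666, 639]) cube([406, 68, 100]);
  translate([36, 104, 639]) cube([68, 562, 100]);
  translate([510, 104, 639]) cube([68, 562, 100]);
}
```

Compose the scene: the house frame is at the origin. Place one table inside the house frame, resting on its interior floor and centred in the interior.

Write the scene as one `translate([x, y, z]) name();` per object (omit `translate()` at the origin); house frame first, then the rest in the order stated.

house_frame();
translate([1893, 2380, 0]) table();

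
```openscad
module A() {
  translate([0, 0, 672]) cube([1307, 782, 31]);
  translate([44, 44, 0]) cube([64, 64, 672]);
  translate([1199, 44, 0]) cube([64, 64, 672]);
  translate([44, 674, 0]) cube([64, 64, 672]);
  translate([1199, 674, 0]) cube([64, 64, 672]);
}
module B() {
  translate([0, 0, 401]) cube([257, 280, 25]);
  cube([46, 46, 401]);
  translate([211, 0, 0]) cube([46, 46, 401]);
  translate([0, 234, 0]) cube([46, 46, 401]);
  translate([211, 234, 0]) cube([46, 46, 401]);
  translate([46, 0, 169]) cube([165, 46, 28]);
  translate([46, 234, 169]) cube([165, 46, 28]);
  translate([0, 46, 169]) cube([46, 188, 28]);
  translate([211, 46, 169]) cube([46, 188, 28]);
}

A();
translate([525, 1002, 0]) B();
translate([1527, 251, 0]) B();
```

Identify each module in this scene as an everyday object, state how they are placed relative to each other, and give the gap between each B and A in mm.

Each stool's nearest face is 220 mm from the table's bounding box.

A is a table. B is a stool. Two stools sit around the table at the +y, +x sides. The gap between each stool and the table is 220 mm.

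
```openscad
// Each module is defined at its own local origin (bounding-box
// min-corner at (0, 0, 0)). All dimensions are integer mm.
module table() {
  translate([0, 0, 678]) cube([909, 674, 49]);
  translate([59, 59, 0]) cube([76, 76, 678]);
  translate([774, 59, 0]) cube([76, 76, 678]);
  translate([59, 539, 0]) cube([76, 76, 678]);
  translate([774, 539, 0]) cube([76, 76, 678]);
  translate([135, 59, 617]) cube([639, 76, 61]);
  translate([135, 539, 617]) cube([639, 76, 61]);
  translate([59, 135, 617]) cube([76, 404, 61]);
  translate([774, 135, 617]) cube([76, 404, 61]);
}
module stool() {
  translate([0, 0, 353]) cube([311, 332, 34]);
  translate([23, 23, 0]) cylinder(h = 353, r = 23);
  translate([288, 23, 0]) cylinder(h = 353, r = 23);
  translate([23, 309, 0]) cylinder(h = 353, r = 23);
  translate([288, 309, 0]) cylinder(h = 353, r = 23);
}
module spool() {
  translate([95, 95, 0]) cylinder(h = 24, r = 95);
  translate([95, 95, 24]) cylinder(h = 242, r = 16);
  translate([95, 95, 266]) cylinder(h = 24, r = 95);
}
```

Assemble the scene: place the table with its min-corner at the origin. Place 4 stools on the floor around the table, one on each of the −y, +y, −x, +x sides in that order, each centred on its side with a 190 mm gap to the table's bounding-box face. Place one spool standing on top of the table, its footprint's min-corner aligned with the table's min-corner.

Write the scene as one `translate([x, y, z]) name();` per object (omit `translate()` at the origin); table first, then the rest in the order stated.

table();
translate([299, -522, 0]) stool();
translate([299, 864, 0]) stool();
translate([-501, 171, 0]) stool();
translate([1099, 171, 0]) stool();
translate([0, 0, 727]) spool();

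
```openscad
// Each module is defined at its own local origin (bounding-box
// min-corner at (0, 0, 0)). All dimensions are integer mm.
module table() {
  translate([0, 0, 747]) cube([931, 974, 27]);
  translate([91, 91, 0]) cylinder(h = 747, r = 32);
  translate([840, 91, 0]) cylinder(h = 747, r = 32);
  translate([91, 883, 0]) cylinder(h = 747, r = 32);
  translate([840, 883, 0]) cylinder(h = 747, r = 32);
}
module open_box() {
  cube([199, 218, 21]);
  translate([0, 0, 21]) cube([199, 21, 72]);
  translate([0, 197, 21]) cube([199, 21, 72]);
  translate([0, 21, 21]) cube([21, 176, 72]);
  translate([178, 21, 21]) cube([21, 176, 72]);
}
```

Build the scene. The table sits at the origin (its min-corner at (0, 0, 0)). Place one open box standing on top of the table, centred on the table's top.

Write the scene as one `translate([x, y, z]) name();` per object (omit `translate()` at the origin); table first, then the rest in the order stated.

table();
translate([366, 378, 774]) open_box();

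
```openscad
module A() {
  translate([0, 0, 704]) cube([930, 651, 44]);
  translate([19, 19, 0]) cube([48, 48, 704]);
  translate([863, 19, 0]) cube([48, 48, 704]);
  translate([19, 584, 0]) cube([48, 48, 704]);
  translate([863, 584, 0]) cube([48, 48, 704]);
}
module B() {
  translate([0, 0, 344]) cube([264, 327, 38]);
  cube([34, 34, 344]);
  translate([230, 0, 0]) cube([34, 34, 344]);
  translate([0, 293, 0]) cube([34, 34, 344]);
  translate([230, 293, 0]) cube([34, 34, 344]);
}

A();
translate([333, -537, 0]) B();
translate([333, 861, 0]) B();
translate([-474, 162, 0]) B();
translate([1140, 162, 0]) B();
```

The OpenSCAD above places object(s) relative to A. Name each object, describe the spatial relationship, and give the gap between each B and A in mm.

Each stool's nearest face is 210 mm from the table's bounding box.

A is a table. B is a stool. Four stools sit around the table at the −y, +y, −x, +x sides. The gap between each stool and the table is 210 mm.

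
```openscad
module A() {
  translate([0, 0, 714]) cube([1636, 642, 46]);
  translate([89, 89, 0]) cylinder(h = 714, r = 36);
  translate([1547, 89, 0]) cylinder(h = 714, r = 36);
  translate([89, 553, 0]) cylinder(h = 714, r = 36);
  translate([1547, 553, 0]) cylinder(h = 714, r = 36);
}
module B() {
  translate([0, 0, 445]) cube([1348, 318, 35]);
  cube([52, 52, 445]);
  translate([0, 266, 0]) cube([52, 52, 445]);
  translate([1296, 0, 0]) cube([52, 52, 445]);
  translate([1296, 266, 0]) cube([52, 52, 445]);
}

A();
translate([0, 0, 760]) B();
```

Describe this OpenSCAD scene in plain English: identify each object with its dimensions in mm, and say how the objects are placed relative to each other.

A is a table: top 1636 mm (x) × 642 mm (y), 46 mm thick, upper face at z = 760 mm, on four round legs of 72 mm diameter, each leg's bounding box inset 53 mm from the nearest pair of top edges, running from z = 0 to the bottom of the top.

B is a bench: a 1348×318 mm seat slab, 35 mm thick, top at z = 480 mm, on four 52×52 mm square legs flush with the seat corners and standing on z = 0.

The bench is on top of the table.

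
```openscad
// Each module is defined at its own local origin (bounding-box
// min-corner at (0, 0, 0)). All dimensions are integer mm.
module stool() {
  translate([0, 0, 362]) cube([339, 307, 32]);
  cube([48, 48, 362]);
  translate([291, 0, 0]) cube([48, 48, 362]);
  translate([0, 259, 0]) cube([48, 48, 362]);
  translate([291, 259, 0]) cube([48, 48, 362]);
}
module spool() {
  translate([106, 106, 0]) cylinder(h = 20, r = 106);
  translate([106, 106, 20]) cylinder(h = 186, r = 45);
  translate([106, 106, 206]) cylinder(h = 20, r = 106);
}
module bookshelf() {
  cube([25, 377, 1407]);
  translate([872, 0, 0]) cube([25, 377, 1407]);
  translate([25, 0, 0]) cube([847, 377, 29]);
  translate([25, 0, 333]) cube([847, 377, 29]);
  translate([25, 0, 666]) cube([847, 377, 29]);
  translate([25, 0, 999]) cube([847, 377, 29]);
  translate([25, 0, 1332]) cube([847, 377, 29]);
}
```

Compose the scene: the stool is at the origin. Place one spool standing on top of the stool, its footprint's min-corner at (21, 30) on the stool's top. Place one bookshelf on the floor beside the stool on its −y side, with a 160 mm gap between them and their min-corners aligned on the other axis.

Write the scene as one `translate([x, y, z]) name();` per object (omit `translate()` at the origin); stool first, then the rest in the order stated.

stool();
translate([21, 30, 394]) spool();
translate([0, -537, 0]) bookshelf();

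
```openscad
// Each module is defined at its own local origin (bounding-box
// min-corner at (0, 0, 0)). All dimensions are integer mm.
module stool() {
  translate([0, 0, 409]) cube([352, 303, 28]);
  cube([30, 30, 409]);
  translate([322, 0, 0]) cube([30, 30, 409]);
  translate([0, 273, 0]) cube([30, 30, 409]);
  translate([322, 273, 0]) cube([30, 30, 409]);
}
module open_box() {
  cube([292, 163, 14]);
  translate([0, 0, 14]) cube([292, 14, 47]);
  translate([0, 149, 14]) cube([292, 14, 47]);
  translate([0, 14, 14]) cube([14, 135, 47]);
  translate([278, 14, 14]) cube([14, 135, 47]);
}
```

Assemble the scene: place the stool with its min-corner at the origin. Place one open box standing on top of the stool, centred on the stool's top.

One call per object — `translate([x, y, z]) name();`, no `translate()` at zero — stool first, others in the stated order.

stool();
translate([30, 70, 437]) open_box();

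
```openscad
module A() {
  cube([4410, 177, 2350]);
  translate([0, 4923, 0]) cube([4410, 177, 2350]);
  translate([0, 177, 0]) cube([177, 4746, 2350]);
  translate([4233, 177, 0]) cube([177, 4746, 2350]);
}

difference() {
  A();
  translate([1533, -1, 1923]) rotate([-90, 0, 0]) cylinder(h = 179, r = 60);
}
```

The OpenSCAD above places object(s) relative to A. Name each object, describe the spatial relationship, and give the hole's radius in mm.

A is a house frame. The house frame has a circular hole through its front wall. The hole's radius is 60 mm.

The subtracted cylinder has r = 60 mm.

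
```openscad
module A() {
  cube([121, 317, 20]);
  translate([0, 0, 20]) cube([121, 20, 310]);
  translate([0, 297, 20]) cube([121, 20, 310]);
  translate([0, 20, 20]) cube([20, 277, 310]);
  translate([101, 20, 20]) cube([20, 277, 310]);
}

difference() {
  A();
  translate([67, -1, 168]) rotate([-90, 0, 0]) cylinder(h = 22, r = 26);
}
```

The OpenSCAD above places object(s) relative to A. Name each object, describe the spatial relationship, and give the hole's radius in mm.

The subtracted cylinder has r = 26 mm.

A is an open box. The open box has a circular hole through its front wall. The hole's radius is 26 mm.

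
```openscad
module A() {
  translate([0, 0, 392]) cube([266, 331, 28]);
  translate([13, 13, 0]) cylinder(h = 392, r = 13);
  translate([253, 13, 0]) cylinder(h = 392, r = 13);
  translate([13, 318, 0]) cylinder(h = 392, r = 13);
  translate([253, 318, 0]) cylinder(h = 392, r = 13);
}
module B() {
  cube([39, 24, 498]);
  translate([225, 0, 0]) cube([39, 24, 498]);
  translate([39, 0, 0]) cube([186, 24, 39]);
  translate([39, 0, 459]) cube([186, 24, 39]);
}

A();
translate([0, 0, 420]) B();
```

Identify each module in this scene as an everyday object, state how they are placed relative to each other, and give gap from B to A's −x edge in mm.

A is a stool. B is a picture frame. The picture frame is on top of the stool. The gap from the picture frame to the stool's −x edge is 0 mm.

The picture frame's min-x is at 0; the stool's min-x is 0; gap = 0 mm.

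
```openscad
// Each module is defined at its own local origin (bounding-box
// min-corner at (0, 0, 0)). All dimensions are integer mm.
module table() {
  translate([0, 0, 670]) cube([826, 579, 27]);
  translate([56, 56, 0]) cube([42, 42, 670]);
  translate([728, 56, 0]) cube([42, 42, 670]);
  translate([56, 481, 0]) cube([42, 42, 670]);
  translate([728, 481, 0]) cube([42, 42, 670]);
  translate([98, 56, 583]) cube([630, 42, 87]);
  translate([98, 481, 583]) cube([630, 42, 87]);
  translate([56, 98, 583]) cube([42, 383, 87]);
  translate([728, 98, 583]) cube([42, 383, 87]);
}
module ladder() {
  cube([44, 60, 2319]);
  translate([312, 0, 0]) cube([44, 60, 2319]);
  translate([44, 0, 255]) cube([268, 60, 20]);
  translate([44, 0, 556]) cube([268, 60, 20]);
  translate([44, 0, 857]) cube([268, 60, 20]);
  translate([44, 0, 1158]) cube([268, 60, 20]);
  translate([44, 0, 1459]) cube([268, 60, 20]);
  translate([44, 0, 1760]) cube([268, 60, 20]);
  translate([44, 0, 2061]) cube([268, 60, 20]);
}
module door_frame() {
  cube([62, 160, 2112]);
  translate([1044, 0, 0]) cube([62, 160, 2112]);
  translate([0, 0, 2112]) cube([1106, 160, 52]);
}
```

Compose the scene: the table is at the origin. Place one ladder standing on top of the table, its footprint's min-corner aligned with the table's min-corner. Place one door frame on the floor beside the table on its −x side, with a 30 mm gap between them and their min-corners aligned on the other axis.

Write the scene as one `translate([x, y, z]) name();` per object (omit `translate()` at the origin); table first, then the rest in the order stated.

table();
translate([0, 0, 697]) ladder();
translate([-1136, 0, 0]) door_frame();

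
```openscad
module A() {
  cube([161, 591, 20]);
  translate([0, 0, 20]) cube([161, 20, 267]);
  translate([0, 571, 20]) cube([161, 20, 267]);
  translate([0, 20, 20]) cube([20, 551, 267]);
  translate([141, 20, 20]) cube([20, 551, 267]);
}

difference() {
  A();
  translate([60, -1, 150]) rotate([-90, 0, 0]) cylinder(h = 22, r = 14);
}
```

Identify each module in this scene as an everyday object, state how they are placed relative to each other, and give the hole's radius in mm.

A is an open box. The open box has a circular hole through its front wall. The hole's radius is 14 mm.

The subtracted cylinder has r = 14 mm.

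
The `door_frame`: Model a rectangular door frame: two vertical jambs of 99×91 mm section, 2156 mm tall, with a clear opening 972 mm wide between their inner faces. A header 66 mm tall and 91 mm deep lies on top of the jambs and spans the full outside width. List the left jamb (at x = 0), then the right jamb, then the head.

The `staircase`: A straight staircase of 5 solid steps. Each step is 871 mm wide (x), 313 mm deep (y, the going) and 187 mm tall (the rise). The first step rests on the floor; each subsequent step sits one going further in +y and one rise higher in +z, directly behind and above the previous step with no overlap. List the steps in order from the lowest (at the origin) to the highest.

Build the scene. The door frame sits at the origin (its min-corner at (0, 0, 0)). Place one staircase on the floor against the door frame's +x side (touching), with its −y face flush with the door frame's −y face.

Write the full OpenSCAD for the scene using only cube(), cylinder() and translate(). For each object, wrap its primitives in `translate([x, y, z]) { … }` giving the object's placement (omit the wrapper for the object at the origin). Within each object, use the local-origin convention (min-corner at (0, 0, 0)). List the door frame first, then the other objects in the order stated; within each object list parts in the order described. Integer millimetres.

cube([99, 91, 2156]);
translate([1071, 0, 0]) cube([99, 91, 2156]);
translate([0, 0, 2156]) cube([1170, 91, 66]);
translate([1170, 0, 0]) {
  cube([871, 313, 187]);
  translate([0, 313, 187]) cube([871, 313, 187]);
  translate([0, 626, 374]) cube([871, 313, 187]);
  translate([0, 939, 561]) cube([871, 313, 187]);
  translate([0, 1252, 748]) cube([871, 313, 187]);
}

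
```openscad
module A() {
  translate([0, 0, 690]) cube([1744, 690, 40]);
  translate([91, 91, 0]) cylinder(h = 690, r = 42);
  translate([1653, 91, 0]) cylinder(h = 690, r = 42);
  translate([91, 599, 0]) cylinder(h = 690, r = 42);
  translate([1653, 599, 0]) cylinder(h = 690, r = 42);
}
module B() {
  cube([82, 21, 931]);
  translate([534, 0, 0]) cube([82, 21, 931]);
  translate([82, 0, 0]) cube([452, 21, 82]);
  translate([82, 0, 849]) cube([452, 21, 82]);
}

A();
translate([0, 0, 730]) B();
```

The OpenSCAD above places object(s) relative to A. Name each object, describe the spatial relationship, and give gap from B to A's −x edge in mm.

The picture frame's min-x is at 0; the table's min-x is 0; gap = 0 mm.

A is a table. B is a picture frame. The picture frame is on top of the table. The gap from the picture frame to the table's −x edge is 0 mm.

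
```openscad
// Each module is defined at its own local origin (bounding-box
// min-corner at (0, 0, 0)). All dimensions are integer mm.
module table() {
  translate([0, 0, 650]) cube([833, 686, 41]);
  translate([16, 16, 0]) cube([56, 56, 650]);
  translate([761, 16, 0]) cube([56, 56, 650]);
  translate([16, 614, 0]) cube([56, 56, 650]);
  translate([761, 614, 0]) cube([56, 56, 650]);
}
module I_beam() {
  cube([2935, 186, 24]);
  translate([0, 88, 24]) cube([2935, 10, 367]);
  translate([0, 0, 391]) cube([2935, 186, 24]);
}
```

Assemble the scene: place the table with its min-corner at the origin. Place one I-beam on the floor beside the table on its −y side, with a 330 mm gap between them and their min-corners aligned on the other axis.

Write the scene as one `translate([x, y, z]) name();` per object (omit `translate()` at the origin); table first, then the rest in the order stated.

table();
translate([0, -516, 0]) I_beam();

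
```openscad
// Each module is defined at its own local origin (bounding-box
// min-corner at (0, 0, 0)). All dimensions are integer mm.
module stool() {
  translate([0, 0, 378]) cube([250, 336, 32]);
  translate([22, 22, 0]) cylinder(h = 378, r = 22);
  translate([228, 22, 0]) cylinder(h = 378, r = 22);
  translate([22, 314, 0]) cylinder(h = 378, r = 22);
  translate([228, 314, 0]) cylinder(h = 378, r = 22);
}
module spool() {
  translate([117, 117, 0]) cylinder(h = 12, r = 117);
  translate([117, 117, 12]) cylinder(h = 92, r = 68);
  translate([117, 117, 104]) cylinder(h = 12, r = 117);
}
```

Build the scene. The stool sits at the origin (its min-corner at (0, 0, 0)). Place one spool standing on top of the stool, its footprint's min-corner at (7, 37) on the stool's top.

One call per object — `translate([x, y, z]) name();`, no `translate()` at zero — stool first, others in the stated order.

stool();
translate([7, 37, 410]) spool();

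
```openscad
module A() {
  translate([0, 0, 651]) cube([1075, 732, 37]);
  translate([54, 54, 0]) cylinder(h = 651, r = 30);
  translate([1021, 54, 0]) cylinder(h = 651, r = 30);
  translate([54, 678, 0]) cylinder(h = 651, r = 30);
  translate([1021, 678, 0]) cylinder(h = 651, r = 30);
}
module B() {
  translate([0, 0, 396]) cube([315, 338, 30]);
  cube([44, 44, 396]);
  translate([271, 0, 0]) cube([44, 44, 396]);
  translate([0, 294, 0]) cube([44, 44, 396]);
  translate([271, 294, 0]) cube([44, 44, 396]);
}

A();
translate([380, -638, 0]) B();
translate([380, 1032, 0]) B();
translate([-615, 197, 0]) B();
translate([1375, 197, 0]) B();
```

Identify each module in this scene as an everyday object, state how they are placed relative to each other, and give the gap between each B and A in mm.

A is a table. B is a stool. Four stools sit around the table at the −y, +y, −x, +x sides. The gap between each stool and the table is 300 mm.

Each stool's nearest face is 300 mm from the table's bounding box.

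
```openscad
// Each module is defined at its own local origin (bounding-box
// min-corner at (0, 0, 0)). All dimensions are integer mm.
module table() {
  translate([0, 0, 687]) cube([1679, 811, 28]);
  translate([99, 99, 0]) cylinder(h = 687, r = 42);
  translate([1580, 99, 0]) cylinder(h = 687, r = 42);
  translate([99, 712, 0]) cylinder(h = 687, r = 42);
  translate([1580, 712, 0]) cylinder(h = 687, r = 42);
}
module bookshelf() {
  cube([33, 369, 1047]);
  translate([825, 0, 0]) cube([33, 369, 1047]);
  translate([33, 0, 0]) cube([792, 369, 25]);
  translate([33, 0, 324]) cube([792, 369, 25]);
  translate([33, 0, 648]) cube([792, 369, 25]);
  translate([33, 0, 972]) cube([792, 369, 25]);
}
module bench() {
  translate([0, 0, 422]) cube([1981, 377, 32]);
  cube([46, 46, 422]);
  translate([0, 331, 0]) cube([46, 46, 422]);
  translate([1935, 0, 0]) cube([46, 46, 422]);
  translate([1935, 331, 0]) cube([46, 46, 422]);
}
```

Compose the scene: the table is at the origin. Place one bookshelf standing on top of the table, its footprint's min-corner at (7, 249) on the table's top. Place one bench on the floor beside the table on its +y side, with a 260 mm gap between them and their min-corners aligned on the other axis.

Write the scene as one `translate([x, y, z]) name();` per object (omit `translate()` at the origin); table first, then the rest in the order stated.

table();
translate([7, 249, 715]) bookshelf();
translate([0, 1071, 0]) bench();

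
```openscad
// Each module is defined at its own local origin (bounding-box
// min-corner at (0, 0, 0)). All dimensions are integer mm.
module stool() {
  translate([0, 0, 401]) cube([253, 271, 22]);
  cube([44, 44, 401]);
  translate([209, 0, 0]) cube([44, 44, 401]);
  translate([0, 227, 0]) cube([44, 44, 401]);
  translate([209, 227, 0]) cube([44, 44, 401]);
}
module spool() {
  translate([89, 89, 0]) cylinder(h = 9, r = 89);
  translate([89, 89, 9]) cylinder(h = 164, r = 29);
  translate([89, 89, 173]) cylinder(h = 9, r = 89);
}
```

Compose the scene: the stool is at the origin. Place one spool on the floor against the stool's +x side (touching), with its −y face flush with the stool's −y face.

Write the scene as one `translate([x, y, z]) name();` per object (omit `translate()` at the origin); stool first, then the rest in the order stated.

stool();
translate([253, 0, 0]) spool();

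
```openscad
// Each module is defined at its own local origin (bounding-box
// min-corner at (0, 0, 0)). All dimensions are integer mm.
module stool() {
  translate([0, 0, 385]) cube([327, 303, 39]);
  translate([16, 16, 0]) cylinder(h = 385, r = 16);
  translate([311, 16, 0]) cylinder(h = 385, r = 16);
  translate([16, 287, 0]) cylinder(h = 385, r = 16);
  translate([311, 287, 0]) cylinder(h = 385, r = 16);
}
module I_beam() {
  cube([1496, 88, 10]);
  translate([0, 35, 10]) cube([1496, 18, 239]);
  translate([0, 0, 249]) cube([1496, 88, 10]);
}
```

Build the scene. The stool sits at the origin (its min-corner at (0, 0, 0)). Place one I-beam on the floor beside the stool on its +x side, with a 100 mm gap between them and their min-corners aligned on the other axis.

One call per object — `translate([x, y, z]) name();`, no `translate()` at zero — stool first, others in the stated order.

stool();
translate([427, 0, 0]) I_beam();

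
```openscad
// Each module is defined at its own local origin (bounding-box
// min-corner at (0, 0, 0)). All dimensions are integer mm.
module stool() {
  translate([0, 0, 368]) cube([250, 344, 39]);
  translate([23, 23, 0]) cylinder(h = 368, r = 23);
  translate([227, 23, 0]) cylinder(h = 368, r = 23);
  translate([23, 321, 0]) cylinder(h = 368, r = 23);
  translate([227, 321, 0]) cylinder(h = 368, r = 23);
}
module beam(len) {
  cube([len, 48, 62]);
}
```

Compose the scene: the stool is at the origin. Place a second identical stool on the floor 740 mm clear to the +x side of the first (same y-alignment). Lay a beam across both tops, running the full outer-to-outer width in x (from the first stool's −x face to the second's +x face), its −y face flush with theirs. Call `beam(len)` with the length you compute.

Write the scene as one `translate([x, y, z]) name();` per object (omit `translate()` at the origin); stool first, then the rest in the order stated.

stool();
translate([990, 0, 0]) stool();
translate([0, 0, 407]) beam(1240);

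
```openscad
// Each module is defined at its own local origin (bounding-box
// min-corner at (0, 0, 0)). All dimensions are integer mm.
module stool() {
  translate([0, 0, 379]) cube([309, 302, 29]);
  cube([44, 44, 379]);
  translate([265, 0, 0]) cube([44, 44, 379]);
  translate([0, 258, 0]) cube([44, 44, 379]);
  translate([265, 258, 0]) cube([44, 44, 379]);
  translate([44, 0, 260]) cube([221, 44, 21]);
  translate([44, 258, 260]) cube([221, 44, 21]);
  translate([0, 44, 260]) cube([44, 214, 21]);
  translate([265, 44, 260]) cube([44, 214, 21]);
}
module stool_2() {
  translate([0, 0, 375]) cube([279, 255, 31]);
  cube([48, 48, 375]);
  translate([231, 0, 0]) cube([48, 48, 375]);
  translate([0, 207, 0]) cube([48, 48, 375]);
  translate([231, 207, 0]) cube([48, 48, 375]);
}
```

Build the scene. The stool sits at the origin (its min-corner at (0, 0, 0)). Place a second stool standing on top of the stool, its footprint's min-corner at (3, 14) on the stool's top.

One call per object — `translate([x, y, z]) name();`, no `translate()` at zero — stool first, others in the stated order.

stool();
translate([3, 14, 408]) stool_2();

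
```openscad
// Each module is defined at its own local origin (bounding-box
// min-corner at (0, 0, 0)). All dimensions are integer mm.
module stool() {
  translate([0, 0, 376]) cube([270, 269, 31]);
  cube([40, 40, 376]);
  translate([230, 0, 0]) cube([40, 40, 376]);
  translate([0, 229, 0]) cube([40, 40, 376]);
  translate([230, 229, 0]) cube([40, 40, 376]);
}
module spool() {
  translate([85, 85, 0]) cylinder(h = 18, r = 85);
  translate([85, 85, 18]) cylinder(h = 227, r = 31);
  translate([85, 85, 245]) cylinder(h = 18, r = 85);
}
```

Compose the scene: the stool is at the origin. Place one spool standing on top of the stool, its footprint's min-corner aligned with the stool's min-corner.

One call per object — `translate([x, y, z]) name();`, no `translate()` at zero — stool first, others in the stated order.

stool();
translate([0, 0, 407]) spool();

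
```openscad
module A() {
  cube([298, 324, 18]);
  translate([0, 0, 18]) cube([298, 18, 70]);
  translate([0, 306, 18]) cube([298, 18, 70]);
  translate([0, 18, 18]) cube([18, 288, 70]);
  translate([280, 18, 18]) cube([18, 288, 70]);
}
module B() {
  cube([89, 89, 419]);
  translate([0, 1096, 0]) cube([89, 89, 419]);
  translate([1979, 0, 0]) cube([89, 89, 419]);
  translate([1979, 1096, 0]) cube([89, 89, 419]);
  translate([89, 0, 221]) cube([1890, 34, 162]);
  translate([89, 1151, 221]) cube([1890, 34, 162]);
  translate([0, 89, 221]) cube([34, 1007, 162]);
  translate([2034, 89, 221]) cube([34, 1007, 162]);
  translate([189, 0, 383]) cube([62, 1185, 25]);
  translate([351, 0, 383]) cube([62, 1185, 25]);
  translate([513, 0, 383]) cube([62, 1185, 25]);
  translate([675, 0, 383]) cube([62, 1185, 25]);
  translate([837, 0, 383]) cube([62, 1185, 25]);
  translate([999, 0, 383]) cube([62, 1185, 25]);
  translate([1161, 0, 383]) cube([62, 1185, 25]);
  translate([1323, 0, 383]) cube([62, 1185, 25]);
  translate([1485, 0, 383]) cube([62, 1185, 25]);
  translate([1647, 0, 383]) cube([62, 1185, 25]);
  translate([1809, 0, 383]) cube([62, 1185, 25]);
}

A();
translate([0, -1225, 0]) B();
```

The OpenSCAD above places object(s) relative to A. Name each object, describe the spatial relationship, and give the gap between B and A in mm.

A is an open box. B is a bed frame. The bed frame is on the floor beside the open box on its −y side. The gap between the bed frame and the open box is 40 mm.

The bed frame's nearest face is 40 mm from the open box's −y face.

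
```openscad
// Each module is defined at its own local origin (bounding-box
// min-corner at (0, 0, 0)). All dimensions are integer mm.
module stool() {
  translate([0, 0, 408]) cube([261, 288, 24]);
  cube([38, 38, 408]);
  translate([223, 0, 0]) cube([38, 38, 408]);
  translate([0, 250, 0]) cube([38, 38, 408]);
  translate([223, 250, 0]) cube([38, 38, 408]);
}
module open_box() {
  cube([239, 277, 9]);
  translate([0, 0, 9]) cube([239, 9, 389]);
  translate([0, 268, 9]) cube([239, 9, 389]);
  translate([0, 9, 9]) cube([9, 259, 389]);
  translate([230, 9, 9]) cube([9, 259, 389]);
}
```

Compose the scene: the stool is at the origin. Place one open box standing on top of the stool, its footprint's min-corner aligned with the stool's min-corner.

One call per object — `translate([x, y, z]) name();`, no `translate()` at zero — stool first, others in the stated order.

stool();
translate([0, 0, 432]) open_box();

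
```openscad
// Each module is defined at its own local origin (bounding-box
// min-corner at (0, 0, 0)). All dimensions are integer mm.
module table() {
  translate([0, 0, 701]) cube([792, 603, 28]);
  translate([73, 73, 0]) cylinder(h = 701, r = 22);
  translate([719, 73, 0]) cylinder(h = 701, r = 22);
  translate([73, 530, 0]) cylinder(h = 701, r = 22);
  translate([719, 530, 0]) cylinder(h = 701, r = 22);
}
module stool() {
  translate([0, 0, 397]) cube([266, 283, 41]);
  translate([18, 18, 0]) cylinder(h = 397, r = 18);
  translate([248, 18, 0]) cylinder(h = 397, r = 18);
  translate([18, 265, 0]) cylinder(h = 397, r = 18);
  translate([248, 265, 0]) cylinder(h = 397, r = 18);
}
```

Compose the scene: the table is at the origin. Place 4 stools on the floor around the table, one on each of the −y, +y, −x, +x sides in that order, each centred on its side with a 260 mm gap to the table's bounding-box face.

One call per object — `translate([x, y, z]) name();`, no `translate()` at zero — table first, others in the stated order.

table();
translate([263, -543, 0]) stool();
translate([263, 863, 0]) stool();
translate([-526, 160, 0]) stool();
translate([1052, 160, 0]) stool();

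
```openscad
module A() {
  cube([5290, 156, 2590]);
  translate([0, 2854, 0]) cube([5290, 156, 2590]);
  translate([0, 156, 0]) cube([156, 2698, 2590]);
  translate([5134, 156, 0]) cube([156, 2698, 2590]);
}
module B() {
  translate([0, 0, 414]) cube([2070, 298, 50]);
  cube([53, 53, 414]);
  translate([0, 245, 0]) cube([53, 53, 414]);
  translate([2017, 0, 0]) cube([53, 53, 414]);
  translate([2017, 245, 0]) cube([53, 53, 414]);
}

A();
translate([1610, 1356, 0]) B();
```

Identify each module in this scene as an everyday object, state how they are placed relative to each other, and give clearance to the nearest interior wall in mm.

Clearances: x = 1454, y = 1200; minimum 1200 mm.

A is a house frame. B is a bench. The bench sits inside the house frame, centred. The clearance to the nearest interior wall is 1200 mm.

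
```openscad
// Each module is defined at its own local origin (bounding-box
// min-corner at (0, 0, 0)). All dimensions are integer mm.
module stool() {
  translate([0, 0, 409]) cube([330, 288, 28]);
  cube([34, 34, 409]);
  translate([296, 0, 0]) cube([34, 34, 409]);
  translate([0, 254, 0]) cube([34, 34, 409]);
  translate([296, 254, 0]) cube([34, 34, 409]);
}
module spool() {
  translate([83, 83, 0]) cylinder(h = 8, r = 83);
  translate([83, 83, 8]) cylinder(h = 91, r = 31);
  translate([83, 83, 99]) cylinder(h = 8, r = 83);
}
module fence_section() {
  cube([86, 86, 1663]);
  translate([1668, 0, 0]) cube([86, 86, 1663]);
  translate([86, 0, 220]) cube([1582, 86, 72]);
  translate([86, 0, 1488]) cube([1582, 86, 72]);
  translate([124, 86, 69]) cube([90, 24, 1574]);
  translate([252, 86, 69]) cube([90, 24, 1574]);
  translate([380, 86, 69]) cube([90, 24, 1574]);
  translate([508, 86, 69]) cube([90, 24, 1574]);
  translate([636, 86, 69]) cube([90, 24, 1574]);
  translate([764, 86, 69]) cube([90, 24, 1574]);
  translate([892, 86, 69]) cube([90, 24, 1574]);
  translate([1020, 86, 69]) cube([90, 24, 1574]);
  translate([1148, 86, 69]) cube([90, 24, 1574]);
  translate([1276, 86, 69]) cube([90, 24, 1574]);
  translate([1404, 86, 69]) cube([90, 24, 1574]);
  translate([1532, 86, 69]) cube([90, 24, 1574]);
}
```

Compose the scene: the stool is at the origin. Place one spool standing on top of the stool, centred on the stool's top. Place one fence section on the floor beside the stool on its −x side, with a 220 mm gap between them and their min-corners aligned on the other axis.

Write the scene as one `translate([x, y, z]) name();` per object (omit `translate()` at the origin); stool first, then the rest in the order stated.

stool();
translate([82, 61, 437]) spool();
translate([-1974, 0, 0]) fence_section();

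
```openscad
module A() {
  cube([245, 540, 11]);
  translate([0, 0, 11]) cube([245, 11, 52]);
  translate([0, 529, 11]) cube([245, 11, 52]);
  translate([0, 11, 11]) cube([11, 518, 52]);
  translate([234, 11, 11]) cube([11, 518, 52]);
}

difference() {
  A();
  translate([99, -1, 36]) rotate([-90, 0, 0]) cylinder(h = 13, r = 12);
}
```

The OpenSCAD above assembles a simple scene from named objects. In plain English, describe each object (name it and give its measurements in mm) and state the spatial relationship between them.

A is an open-topped rectangular box: outside dimensions 245×540×63 mm, with a uniform wall and base thickness of 11 mm. The base is a full 245×540 slab on the floor; four walls sit on top of the base. The front and back walls (the −y and +y sides) span the full width; the two side walls fit between them.

The open box has a circular hole of radius 12 mm through its front wall, centred at (x = 99, z = 36).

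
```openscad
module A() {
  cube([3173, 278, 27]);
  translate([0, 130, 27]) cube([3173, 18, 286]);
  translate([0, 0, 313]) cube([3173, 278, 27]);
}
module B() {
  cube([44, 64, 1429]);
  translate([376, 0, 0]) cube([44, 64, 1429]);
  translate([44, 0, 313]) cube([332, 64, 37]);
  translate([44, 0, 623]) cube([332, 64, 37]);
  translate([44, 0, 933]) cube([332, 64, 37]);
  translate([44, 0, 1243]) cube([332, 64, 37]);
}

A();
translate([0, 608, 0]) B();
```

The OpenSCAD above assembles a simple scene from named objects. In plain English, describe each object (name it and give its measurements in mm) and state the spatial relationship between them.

A is an I-beam lying along x, 3173 mm long. Overall section height 340 mm. Two flanges 278 mm wide (y) and 27 mm thick, one on the floor and one at the top; a web 18 mm thick runs between them, centred on the flange width.

B is a wooden ladder with two side rails of 44×64 mm section and 1429 mm height, set 420 mm apart overall. Between them run 4 rectangular rungs (64 mm deep, 37 mm thick), front faces flush with the rails' −y face. The bottom of the first rung is 313 mm above the floor and each subsequent rung is 310 mm higher than the one below.

The ladder is on the floor beside the I-beam on its +y side.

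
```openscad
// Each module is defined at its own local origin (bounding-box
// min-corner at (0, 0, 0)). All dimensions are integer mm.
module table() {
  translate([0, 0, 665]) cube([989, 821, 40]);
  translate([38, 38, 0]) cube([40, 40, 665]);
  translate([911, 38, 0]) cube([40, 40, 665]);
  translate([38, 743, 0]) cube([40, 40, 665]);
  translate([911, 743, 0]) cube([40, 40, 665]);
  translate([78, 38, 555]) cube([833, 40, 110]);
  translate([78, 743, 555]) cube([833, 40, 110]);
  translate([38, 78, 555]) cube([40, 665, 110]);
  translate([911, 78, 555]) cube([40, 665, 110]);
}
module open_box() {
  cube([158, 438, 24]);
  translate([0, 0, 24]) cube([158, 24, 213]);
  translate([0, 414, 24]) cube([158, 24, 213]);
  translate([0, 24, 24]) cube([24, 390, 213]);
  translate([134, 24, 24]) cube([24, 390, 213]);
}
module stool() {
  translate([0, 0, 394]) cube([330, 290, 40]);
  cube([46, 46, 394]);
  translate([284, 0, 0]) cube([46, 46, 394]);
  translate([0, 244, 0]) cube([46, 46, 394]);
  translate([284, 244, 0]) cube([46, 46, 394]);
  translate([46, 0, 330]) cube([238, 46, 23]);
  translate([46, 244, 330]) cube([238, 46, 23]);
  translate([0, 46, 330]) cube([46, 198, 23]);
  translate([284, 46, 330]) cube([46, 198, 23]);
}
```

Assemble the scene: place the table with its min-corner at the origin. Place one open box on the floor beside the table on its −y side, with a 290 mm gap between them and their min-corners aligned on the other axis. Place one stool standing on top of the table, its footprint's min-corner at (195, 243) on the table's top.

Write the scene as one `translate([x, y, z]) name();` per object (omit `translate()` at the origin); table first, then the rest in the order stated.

table();
translate([0, -728, 0]) open_box();
translate([195, 243, 705]) stool();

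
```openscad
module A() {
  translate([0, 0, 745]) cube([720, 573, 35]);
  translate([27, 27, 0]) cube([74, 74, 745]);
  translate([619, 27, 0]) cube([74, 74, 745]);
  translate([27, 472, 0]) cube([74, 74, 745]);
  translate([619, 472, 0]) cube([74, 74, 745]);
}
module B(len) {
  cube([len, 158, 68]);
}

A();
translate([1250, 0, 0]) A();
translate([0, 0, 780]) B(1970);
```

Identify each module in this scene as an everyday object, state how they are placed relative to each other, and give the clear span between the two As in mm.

Second table starts at x = 1250; first ends at x = 720; clear span = 1250 − 720 = 530 mm.

A is a table. B is a beam. A beam spans the tops of two tables. The clear span between the two tables is 530 mm.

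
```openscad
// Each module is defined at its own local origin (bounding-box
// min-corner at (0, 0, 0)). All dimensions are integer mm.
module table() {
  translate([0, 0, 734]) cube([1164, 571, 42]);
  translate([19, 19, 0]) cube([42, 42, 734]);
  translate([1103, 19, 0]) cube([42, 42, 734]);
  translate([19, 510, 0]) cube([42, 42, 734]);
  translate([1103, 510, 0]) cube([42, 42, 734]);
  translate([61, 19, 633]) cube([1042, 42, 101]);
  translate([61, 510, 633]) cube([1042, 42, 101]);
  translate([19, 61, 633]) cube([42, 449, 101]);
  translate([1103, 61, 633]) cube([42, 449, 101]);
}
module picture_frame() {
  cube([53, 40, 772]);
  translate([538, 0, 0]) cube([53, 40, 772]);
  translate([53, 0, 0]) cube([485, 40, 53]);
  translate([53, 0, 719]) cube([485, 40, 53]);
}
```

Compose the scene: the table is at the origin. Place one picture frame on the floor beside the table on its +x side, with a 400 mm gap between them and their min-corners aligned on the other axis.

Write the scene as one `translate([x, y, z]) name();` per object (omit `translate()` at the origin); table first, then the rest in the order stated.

table();
translate([1564, 0, 0]) picture_frame();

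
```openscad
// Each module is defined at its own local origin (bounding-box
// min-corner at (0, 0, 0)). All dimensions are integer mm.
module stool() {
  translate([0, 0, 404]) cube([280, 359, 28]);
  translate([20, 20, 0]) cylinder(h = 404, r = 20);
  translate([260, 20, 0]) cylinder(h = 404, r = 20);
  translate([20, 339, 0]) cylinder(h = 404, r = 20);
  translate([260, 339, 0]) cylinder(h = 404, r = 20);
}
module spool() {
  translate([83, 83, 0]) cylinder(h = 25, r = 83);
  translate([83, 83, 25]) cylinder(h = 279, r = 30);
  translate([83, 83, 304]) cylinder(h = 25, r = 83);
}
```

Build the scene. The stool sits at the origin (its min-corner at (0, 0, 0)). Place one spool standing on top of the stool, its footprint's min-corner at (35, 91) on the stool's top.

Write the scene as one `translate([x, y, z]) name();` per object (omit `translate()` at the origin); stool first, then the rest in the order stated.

stool();
translate([35, 91, 432]) spool();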